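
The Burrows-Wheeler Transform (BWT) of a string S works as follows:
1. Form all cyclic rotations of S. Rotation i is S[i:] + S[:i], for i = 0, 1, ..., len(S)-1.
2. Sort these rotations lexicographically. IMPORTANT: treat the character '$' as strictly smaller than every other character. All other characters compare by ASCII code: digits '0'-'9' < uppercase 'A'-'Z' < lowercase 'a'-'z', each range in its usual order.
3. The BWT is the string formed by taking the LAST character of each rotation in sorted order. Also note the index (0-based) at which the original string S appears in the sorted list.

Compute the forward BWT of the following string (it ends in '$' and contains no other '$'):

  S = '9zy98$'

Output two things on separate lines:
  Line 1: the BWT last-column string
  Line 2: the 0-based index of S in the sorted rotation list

Answer: 89y$z9
3

Derivation:
All 6 rotations (rotation i = S[i:]+S[:i]):
  rot[0] = 9zy98$
  rot[1] = zy98$9
  rot[2] = y98$9z
  rot[3] = 98$9zy
  rot[4] = 8$9zy9
  rot[5] = $9zy98
Sorted (with $ < everything):
  sorted[0] = $9zy98  (last char: '8')
  sorted[1] = 8$9zy9  (last char: '9')
  sorted[2] = 98$9zy  (last char: 'y')
  sorted[3] = 9zy98$  (last char: '$')
  sorted[4] = y98$9z  (last char: 'z')
  sorted[5] = zy98$9  (last char: '9')
Last column: 89y$z9
Original string S is at sorted index 3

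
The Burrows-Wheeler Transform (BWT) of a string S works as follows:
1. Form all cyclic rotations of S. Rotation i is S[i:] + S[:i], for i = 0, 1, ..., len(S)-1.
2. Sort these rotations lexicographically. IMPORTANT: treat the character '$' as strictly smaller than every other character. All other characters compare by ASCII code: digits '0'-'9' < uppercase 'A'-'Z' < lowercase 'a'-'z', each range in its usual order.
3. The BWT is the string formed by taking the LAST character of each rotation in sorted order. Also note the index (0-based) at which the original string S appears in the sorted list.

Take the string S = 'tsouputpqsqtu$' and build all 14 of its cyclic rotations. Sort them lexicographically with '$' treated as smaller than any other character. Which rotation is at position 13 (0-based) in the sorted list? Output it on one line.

Answer: utpqsqtu$tsoup

Derivation:
All 14 rotations (rotation i = S[i:]+S[:i]):
  rot[0] = tsouputpqsqtu$
  rot[1] = souputpqsqtu$t
  rot[2] = ouputpqsqtu$ts
  rot[3] = uputpqsqtu$tso
  rot[4] = putpqsqtu$tsou
  rot[5] = utpqsqtu$tsoup
  rot[6] = tpqsqtu$tsoupu
  rot[7] = pqsqtu$tsouput
  rot[8] = qsqtu$tsouputp
  rot[9] = sqtu$tsouputpq
  rot[10] = qtu$tsouputpqs
  rot[11] = tu$tsouputpqsq
  rot[12] = u$tsouputpqsqt
  rot[13] = $tsouputpqsqtu
Sorted (with $ < everything):
  sorted[0] = $tsouputpqsqtu
  sorted[1] = ouputpqsqtu$ts
  sorted[2] = pqsqtu$tsouput
  sorted[3] = putpqsqtu$tsou
  sorted[4] = qsqtu$tsouputp
  sorted[5] = qtu$tsouputpqs
  sorted[6] = souputpqsqtu$t
  sorted[7] = sqtu$tsouputpq
  sorted[8] = tpqsqtu$tsoupu
  sorted[9] = tsouputpqsqtu$
  sorted[10] = tu$tsouputpqsq
  sorted[11] = u$tsouputpqsqt
  sorted[12] = uputpqsqtu$tso
  sorted[13] = utpqsqtu$tsoup
sorted[13] = utpqsqtu$tsoup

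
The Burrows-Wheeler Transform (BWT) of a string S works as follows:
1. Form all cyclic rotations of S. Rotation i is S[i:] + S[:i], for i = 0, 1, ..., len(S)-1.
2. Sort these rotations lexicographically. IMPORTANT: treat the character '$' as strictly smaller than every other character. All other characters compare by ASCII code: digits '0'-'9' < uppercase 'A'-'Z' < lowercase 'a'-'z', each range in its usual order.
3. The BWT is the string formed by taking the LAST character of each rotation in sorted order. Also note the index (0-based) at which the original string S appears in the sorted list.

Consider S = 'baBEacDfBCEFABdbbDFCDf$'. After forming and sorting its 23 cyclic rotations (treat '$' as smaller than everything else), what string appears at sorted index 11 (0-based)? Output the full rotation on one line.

Answer: EacDfBCEFABdbbDFCDf$baB

Derivation:
All 23 rotations (rotation i = S[i:]+S[:i]):
  rot[0] = baBEacDfBCEFABdbbDFCDf$
  rot[1] = aBEacDfBCEFABdbbDFCDf$b
  rot[2] = BEacDfBCEFABdbbDFCDf$ba
  rot[3] = EacDfBCEFABdbbDFCDf$baB
  rot[4] = acDfBCEFABdbbDFCDf$baBE
  rot[5] = cDfBCEFABdbbDFCDf$baBEa
  rot[6] = DfBCEFABdbbDFCDf$baBEac
  rot[7] = fBCEFABdbbDFCDf$baBEacD
  rot[8] = BCEFABdbbDFCDf$baBEacDf
  rot[9] = CEFABdbbDFCDf$baBEacDfB
  rot[10] = EFABdbbDFCDf$baBEacDfBC
  rot[11] = FABdbbDFCDf$baBEacDfBCE
  rot[12] = ABdbbDFCDf$baBEacDfBCEF
  rot[13] = BdbbDFCDf$baBEacDfBCEFA
  rot[14] = dbbDFCDf$baBEacDfBCEFAB
  rot[15] = bbDFCDf$baBEacDfBCEFABd
  rot[16] = bDFCDf$baBEacDfBCEFABdb
  rot[17] = DFCDf$baBEacDfBCEFABdbb
  rot[18] = FCDf$baBEacDfBCEFABdbbD
  rot[19] = CDf$baBEacDfBCEFABdbbDF
  rot[20] = Df$baBEacDfBCEFABdbbDFC
  rot[21] = f$baBEacDfBCEFABdbbDFCD
  rot[22] = $baBEacDfBCEFABdbbDFCDf
Sorted (with $ < everything):
  sorted[0] = $baBEacDfBCEFABdbbDFCDf
  sorted[1] = ABdbbDFCDf$baBEacDfBCEF
  sorted[2] = BCEFABdbbDFCDf$baBEacDf
  sorted[3] = BEacDfBCEFABdbbDFCDf$ba
  sorted[4] = BdbbDFCDf$baBEacDfBCEFA
  sorted[5] = CDf$baBEacDfBCEFABdbbDF
  sorted[6] = CEFABdbbDFCDf$baBEacDfB
  sorted[7] = DFCDf$baBEacDfBCEFABdbb
  sorted[8] = Df$baBEacDfBCEFABdbbDFC
  sorted[9] = DfBCEFABdbbDFCDf$baBEac
  sorted[10] = EFABdbbDFCDf$baBEacDfBC
  sorted[11] = EacDfBCEFABdbbDFCDf$baB
  sorted[12] = FABdbbDFCDf$baBEacDfBCE
  sorted[13] = FCDf$baBEacDfBCEFABdbbD
  sorted[14] = aBEacDfBCEFABdbbDFCDf$b
  sorted[15] = acDfBCEFABdbbDFCDf$baBE
  sorted[16] = bDFCDf$baBEacDfBCEFABdb
  sorted[17] = baBEacDfBCEFABdbbDFCDf$
  sorted[18] = bbDFCDf$baBEacDfBCEFABd
  sorted[19] = cDfBCEFABdbbDFCDf$baBEa
  sorted[20] = dbbDFCDf$baBEacDfBCEFAB
  sorted[21] = f$baBEacDfBCEFABdbbDFCD
  sorted[22] = fBCEFABdbbDFCDf$baBEacD
sorted[11] = EacDfBCEFABdbbDFCDf$baB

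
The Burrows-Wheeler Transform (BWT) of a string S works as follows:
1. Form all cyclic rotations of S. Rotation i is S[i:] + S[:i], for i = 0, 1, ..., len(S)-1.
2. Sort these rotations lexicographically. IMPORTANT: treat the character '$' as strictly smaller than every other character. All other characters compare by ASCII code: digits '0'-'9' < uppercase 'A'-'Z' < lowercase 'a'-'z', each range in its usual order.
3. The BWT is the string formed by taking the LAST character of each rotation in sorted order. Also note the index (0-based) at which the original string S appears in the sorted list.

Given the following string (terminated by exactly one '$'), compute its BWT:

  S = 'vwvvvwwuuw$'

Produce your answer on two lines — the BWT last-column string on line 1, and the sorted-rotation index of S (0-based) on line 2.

Answer: wwuwv$vuwvv
5

Derivation:
All 11 rotations (rotation i = S[i:]+S[:i]):
  rot[0] = vwvvvwwuuw$
  rot[1] = wvvvwwuuw$v
  rot[2] = vvvwwuuw$vw
  rot[3] = vvwwuuw$vwv
  rot[4] = vwwuuw$vwvv
  rot[5] = wwuuw$vwvvv
  rot[6] = wuuw$vwvvvw
  rot[7] = uuw$vwvvvww
  rot[8] = uw$vwvvvwwu
  rot[9] = w$vwvvvwwuu
  rot[10] = $vwvvvwwuuw
Sorted (with $ < everything):
  sorted[0] = $vwvvvwwuuw  (last char: 'w')
  sorted[1] = uuw$vwvvvww  (last char: 'w')
  sorted[2] = uw$vwvvvwwu  (last char: 'u')
  sorted[3] = vvvwwuuw$vw  (last char: 'w')
  sorted[4] = vvwwuuw$vwv  (last char: 'v')
  sorted[5] = vwvvvwwuuw$  (last char: '$')
  sorted[6] = vwwuuw$vwvv  (last char: 'v')
  sorted[7] = w$vwvvvwwuu  (last char: 'u')
  sorted[8] = wuuw$vwvvvw  (last char: 'w')
  sorted[9] = wvvvwwuuw$v  (last char: 'v')
  sorted[10] = wwuuw$vwvvv  (last char: 'v')
Last column: wwuwv$vuwvv
Original string S is at sorted index 5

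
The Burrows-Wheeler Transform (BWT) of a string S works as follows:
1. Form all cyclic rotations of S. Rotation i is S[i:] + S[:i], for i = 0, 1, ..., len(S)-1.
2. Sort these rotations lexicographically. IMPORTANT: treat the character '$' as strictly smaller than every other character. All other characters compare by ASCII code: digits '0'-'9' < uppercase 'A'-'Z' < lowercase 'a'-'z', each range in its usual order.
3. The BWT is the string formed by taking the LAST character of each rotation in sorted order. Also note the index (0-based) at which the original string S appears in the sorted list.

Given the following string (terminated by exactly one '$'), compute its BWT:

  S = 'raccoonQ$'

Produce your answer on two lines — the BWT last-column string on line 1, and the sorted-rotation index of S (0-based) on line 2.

All 9 rotations (rotation i = S[i:]+S[:i]):
  rot[0] = raccoonQ$
  rot[1] = accoonQ$r
  rot[2] = ccoonQ$ra
  rot[3] = coonQ$rac
  rot[4] = oonQ$racc
  rot[5] = onQ$racco
  rot[6] = nQ$raccoo
  rot[7] = Q$raccoon
  rot[8] = $raccoonQ
Sorted (with $ < everything):
  sorted[0] = $raccoonQ  (last char: 'Q')
  sorted[1] = Q$raccoon  (last char: 'n')
  sorted[2] = accoonQ$r  (last char: 'r')
  sorted[3] = ccoonQ$ra  (last char: 'a')
  sorted[4] = coonQ$rac  (last char: 'c')
  sorted[5] = nQ$raccoo  (last char: 'o')
  sorted[6] = onQ$racco  (last char: 'o')
  sorted[7] = oonQ$racc  (last char: 'c')
  sorted[8] = raccoonQ$  (last char: '$')
Last column: Qnracooc$
Original string S is at sorted index 8

Answer: Qnracooc$
8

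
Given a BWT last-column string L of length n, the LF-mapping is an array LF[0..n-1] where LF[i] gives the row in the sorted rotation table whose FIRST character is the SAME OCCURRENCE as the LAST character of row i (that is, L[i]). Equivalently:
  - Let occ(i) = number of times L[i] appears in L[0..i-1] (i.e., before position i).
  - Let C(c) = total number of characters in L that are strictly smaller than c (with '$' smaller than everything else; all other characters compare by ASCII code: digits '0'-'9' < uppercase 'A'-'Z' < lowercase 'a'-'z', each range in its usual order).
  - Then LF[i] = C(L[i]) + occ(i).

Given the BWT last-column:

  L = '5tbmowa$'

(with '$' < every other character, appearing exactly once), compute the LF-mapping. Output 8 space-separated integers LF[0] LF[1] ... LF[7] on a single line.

Char counts: '$':1, '5':1, 'a':1, 'b':1, 'm':1, 'o':1, 't':1, 'w':1
C (first-col start): C('$')=0, C('5')=1, C('a')=2, C('b')=3, C('m')=4, C('o')=5, C('t')=6, C('w')=7
L[0]='5': occ=0, LF[0]=C('5')+0=1+0=1
L[1]='t': occ=0, LF[1]=C('t')+0=6+0=6
L[2]='b': occ=0, LF[2]=C('b')+0=3+0=3
L[3]='m': occ=0, LF[3]=C('m')+0=4+0=4
L[4]='o': occ=0, LF[4]=C('o')+0=5+0=5
L[5]='w': occ=0, LF[5]=C('w')+0=7+0=7
L[6]='a': occ=0, LF[6]=C('a')+0=2+0=2
L[7]='$': occ=0, LF[7]=C('$')+0=0+0=0

Answer: 1 6 3 4 5 7 2 0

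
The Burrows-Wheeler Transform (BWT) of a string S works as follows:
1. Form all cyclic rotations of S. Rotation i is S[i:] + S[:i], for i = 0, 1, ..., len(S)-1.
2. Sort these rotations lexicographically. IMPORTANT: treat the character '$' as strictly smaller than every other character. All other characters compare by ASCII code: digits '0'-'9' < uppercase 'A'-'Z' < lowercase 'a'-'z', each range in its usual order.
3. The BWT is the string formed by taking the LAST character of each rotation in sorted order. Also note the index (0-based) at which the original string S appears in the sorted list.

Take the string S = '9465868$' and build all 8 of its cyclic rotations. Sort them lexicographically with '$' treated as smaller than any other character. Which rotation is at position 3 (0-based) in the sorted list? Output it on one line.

Answer: 65868$94

Derivation:
All 8 rotations (rotation i = S[i:]+S[:i]):
  rot[0] = 9465868$
  rot[1] = 465868$9
  rot[2] = 65868$94
  rot[3] = 5868$946
  rot[4] = 868$9465
  rot[5] = 68$94658
  rot[6] = 8$946586
  rot[7] = $9465868
Sorted (with $ < everything):
  sorted[0] = $9465868
  sorted[1] = 465868$9
  sorted[2] = 5868$946
  sorted[3] = 65868$94
  sorted[4] = 68$94658
  sorted[5] = 8$946586
  sorted[6] = 868$9465
  sorted[7] = 9465868$
sorted[3] = 65868$94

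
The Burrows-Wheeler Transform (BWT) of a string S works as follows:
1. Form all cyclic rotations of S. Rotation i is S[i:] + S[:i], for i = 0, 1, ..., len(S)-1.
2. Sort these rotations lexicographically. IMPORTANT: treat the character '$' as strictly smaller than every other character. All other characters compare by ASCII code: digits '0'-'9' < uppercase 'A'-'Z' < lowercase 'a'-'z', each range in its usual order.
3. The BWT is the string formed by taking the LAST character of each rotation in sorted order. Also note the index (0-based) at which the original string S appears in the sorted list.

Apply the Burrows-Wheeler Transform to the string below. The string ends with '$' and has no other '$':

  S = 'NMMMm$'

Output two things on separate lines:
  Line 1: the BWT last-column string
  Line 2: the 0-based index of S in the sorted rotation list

Answer: mNMM$M
4

Derivation:
All 6 rotations (rotation i = S[i:]+S[:i]):
  rot[0] = NMMMm$
  rot[1] = MMMm$N
  rot[2] = MMm$NM
  rot[3] = Mm$NMM
  rot[4] = m$NMMM
  rot[5] = $NMMMm
Sorted (with $ < everything):
  sorted[0] = $NMMMm  (last char: 'm')
  sorted[1] = MMMm$N  (last char: 'N')
  sorted[2] = MMm$NM  (last char: 'M')
  sorted[3] = Mm$NMM  (last char: 'M')
  sorted[4] = NMMMm$  (last char: '$')
  sorted[5] = m$NMMM  (last char: 'M')
Last column: mNMM$M
Original string S is at sorted index 4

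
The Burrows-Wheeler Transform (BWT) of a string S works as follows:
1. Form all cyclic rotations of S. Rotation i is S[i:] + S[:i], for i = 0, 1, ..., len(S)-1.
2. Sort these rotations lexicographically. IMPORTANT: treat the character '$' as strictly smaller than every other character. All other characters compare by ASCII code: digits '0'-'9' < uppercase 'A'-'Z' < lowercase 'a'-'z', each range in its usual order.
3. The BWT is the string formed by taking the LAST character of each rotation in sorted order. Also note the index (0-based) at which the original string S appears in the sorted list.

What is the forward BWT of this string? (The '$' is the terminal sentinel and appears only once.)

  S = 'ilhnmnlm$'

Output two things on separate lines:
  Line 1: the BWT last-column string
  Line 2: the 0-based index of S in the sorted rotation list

All 9 rotations (rotation i = S[i:]+S[:i]):
  rot[0] = ilhnmnlm$
  rot[1] = lhnmnlm$i
  rot[2] = hnmnlm$il
  rot[3] = nmnlm$ilh
  rot[4] = mnlm$ilhn
  rot[5] = nlm$ilhnm
  rot[6] = lm$ilhnmn
  rot[7] = m$ilhnmnl
  rot[8] = $ilhnmnlm
Sorted (with $ < everything):
  sorted[0] = $ilhnmnlm  (last char: 'm')
  sorted[1] = hnmnlm$il  (last char: 'l')
  sorted[2] = ilhnmnlm$  (last char: '$')
  sorted[3] = lhnmnlm$i  (last char: 'i')
  sorted[4] = lm$ilhnmn  (last char: 'n')
  sorted[5] = m$ilhnmnl  (last char: 'l')
  sorted[6] = mnlm$ilhn  (last char: 'n')
  sorted[7] = nlm$ilhnm  (last char: 'm')
  sorted[8] = nmnlm$ilh  (last char: 'h')
Last column: ml$inlnmh
Original string S is at sorted index 2

Answer: ml$inlnmh
2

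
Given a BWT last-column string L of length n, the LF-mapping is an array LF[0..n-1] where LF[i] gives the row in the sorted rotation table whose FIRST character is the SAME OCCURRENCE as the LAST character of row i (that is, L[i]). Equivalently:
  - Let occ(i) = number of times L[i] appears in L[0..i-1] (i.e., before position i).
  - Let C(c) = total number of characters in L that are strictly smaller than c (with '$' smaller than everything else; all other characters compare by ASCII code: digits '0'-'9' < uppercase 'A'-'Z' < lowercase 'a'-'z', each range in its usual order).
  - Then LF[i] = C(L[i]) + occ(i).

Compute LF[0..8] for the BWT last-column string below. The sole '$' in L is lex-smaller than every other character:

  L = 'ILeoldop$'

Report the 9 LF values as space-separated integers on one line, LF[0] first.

Answer: 1 2 4 6 5 3 7 8 0

Derivation:
Char counts: '$':1, 'I':1, 'L':1, 'd':1, 'e':1, 'l':1, 'o':2, 'p':1
C (first-col start): C('$')=0, C('I')=1, C('L')=2, C('d')=3, C('e')=4, C('l')=5, C('o')=6, C('p')=8
L[0]='I': occ=0, LF[0]=C('I')+0=1+0=1
L[1]='L': occ=0, LF[1]=C('L')+0=2+0=2
L[2]='e': occ=0, LF[2]=C('e')+0=4+0=4
L[3]='o': occ=0, LF[3]=C('o')+0=6+0=6
L[4]='l': occ=0, LF[4]=C('l')+0=5+0=5
L[5]='d': occ=0, LF[5]=C('d')+0=3+0=3
L[6]='o': occ=1, LF[6]=C('o')+1=6+1=7
L[7]='p': occ=0, LF[7]=C('p')+0=8+0=8
L[8]='$': occ=0, LF[8]=C('$')+0=0+0=0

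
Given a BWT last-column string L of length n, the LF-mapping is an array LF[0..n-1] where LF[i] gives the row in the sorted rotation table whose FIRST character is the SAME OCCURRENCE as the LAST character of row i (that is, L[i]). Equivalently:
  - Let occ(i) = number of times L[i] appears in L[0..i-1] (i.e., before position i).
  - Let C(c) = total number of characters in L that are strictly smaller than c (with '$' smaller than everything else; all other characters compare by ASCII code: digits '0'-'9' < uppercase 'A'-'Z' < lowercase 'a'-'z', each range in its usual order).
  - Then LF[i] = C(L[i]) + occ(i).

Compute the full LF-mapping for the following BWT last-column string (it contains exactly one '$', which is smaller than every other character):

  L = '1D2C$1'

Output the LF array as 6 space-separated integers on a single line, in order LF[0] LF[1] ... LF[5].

Answer: 1 5 3 4 0 2

Derivation:
Char counts: '$':1, '1':2, '2':1, 'C':1, 'D':1
C (first-col start): C('$')=0, C('1')=1, C('2')=3, C('C')=4, C('D')=5
L[0]='1': occ=0, LF[0]=C('1')+0=1+0=1
L[1]='D': occ=0, LF[1]=C('D')+0=5+0=5
L[2]='2': occ=0, LF[2]=C('2')+0=3+0=3
L[3]='C': occ=0, LF[3]=C('C')+0=4+0=4
L[4]='$': occ=0, LF[4]=C('$')+0=0+0=0
L[5]='1': occ=1, LF[5]=C('1')+1=1+1=2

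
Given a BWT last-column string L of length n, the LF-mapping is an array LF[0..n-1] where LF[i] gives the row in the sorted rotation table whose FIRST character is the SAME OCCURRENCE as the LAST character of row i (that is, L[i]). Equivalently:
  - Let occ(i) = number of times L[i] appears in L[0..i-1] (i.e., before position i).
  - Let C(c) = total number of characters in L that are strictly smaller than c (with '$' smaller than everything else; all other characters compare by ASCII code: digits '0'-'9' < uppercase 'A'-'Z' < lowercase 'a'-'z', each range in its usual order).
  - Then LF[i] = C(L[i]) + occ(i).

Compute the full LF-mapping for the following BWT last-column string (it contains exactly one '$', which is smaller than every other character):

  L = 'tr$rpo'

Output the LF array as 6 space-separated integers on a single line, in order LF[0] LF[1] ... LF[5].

Char counts: '$':1, 'o':1, 'p':1, 'r':2, 't':1
C (first-col start): C('$')=0, C('o')=1, C('p')=2, C('r')=3, C('t')=5
L[0]='t': occ=0, LF[0]=C('t')+0=5+0=5
L[1]='r': occ=0, LF[1]=C('r')+0=3+0=3
L[2]='$': occ=0, LF[2]=C('$')+0=0+0=0
L[3]='r': occ=1, LF[3]=C('r')+1=3+1=4
L[4]='p': occ=0, LF[4]=C('p')+0=2+0=2
L[5]='o': occ=0, LF[5]=C('o')+0=1+0=1

Answer: 5 3 0 4 2 1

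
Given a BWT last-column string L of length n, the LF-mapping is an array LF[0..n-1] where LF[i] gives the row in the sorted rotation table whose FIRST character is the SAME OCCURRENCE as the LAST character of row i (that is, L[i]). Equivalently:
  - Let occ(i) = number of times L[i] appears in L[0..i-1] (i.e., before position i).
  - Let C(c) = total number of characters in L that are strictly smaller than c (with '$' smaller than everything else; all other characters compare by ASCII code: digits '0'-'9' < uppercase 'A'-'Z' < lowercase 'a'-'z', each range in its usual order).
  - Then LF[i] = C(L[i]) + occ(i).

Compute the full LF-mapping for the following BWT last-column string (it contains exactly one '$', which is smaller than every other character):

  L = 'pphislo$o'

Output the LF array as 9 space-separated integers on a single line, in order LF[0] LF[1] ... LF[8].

Answer: 6 7 1 2 8 3 4 0 5

Derivation:
Char counts: '$':1, 'h':1, 'i':1, 'l':1, 'o':2, 'p':2, 's':1
C (first-col start): C('$')=0, C('h')=1, C('i')=2, C('l')=3, C('o')=4, C('p')=6, C('s')=8
L[0]='p': occ=0, LF[0]=C('p')+0=6+0=6
L[1]='p': occ=1, LF[1]=C('p')+1=6+1=7
L[2]='h': occ=0, LF[2]=C('h')+0=1+0=1
L[3]='i': occ=0, LF[3]=C('i')+0=2+0=2
L[4]='s': occ=0, LF[4]=C('s')+0=8+0=8
L[5]='l': occ=0, LF[5]=C('l')+0=3+0=3
L[6]='o': occ=0, LF[6]=C('o')+0=4+0=4
L[7]='$': occ=0, LF[7]=C('$')+0=0+0=0
L[8]='o': occ=1, LF[8]=C('o')+1=4+1=5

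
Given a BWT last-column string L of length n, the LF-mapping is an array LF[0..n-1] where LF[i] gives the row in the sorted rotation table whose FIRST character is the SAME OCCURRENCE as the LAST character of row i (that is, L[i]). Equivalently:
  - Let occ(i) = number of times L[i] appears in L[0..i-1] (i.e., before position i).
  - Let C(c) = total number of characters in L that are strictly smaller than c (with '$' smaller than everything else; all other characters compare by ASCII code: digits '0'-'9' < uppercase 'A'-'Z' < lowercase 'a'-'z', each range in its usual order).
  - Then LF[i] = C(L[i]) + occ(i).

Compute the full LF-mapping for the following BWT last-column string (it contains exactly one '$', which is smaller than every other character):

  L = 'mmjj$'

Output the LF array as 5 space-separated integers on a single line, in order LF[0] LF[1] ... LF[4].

Char counts: '$':1, 'j':2, 'm':2
C (first-col start): C('$')=0, C('j')=1, C('m')=3
L[0]='m': occ=0, LF[0]=C('m')+0=3+0=3
L[1]='m': occ=1, LF[1]=C('m')+1=3+1=4
L[2]='j': occ=0, LF[2]=C('j')+0=1+0=1
L[3]='j': occ=1, LF[3]=C('j')+1=1+1=2
L[4]='$': occ=0, LF[4]=C('$')+0=0+0=0

Answer: 3 4 1 2 0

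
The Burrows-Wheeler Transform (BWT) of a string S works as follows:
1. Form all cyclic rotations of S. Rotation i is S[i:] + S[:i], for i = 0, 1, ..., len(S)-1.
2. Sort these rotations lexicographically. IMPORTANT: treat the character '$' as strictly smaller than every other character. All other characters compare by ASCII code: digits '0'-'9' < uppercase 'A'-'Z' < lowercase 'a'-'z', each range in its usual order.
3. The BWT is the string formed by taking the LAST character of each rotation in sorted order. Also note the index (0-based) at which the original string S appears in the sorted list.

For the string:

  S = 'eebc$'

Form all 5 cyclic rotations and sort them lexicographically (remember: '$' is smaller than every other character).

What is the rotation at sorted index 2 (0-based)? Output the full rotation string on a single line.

Answer: c$eeb

Derivation:
All 5 rotations (rotation i = S[i:]+S[:i]):
  rot[0] = eebc$
  rot[1] = ebc$e
  rot[2] = bc$ee
  rot[3] = c$eeb
  rot[4] = $eebc
Sorted (with $ < everything):
  sorted[0] = $eebc
  sorted[1] = bc$ee
  sorted[2] = c$eeb
  sorted[3] = ebc$e
  sorted[4] = eebc$
sorted[2] = c$eeb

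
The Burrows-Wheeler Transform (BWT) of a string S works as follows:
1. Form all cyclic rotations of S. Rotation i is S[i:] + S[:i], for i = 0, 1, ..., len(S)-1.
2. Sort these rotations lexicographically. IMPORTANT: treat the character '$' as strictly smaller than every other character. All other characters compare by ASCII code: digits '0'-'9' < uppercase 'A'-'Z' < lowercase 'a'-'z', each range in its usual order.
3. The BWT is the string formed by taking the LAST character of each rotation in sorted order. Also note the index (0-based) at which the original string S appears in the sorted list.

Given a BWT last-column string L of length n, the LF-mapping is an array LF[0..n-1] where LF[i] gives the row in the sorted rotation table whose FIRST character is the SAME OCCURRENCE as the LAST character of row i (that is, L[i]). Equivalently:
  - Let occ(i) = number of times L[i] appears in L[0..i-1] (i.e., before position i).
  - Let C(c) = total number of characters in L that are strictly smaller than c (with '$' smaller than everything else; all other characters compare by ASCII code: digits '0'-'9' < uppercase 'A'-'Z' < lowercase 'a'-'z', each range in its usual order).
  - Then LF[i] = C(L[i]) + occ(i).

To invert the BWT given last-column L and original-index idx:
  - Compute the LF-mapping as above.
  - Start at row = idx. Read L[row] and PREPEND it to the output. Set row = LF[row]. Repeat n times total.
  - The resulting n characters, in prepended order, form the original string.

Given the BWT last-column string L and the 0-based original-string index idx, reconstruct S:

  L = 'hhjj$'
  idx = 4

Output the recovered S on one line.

LF mapping: 1 2 3 4 0
Walk LF starting at row 4, prepending L[row]:
  step 1: row=4, L[4]='$', prepend. Next row=LF[4]=0
  step 2: row=0, L[0]='h', prepend. Next row=LF[0]=1
  step 3: row=1, L[1]='h', prepend. Next row=LF[1]=2
  step 4: row=2, L[2]='j', prepend. Next row=LF[2]=3
  step 5: row=3, L[3]='j', prepend. Next row=LF[3]=4
Reversed output: jjhh$

Answer: jjhh$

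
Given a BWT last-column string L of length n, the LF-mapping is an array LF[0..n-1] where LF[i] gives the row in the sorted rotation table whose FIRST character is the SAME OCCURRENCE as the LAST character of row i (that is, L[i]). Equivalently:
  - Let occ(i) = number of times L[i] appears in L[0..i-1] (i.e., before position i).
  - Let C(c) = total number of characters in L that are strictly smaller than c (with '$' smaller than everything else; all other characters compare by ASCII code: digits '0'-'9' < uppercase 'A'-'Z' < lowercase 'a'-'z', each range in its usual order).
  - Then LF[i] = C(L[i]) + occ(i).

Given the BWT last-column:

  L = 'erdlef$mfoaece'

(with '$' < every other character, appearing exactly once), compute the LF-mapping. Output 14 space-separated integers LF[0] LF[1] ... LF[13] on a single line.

Char counts: '$':1, 'a':1, 'c':1, 'd':1, 'e':4, 'f':2, 'l':1, 'm':1, 'o':1, 'r':1
C (first-col start): C('$')=0, C('a')=1, C('c')=2, C('d')=3, C('e')=4, C('f')=8, C('l')=10, C('m')=11, C('o')=12, C('r')=13
L[0]='e': occ=0, LF[0]=C('e')+0=4+0=4
L[1]='r': occ=0, LF[1]=C('r')+0=13+0=13
L[2]='d': occ=0, LF[2]=C('d')+0=3+0=3
L[3]='l': occ=0, LF[3]=C('l')+0=10+0=10
L[4]='e': occ=1, LF[4]=C('e')+1=4+1=5
L[5]='f': occ=0, LF[5]=C('f')+0=8+0=8
L[6]='$': occ=0, LF[6]=C('$')+0=0+0=0
L[7]='m': occ=0, LF[7]=C('m')+0=11+0=11
L[8]='f': occ=1, LF[8]=C('f')+1=8+1=9
L[9]='o': occ=0, LF[9]=C('o')+0=12+0=12
L[10]='a': occ=0, LF[10]=C('a')+0=1+0=1
L[11]='e': occ=2, LF[11]=C('e')+2=4+2=6
L[12]='c': occ=0, LF[12]=C('c')+0=2+0=2
L[13]='e': occ=3, LF[13]=C('e')+3=4+3=7

Answer: 4 13 3 10 5 8 0 11 9 12 1 6 2 7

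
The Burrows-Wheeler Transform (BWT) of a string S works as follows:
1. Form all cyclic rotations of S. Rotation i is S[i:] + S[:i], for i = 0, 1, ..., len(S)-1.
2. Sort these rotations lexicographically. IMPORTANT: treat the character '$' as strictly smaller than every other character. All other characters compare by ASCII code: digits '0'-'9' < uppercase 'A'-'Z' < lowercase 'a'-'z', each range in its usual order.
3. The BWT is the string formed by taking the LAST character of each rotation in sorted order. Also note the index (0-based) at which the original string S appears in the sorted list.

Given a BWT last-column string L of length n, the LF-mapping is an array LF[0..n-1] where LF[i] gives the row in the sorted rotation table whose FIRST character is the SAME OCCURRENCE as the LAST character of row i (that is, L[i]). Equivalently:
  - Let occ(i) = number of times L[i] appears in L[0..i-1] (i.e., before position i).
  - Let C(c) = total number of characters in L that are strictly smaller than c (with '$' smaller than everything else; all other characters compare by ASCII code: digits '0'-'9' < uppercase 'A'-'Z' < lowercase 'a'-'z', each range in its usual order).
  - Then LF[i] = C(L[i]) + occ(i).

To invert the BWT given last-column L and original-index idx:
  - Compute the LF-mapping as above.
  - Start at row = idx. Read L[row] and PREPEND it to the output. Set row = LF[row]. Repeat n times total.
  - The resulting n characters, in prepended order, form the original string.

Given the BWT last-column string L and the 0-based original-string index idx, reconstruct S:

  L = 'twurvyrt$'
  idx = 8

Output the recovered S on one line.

Answer: yurvtwrt$

Derivation:
LF mapping: 3 7 5 1 6 8 2 4 0
Walk LF starting at row 8, prepending L[row]:
  step 1: row=8, L[8]='$', prepend. Next row=LF[8]=0
  step 2: row=0, L[0]='t', prepend. Next row=LF[0]=3
  step 3: row=3, L[3]='r', prepend. Next row=LF[3]=1
  step 4: row=1, L[1]='w', prepend. Next row=LF[1]=7
  step 5: row=7, L[7]='t', prepend. Next row=LF[7]=4
  step 6: row=4, L[4]='v', prepend. Next row=LF[4]=6
  step 7: row=6, L[6]='r', prepend. Next row=LF[6]=2
  step 8: row=2, L[2]='u', prepend. Next row=LF[2]=5
  step 9: row=5, L[5]='y', prepend. Next row=LF[5]=8
Reversed output: yurvtwrt$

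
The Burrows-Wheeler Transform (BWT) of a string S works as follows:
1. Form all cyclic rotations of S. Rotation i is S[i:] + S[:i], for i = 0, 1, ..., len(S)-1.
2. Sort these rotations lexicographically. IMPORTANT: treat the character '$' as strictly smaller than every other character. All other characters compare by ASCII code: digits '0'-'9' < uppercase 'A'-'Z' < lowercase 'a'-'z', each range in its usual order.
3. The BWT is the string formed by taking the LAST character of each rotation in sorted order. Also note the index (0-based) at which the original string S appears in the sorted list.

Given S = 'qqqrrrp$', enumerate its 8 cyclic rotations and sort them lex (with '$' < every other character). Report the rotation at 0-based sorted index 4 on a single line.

All 8 rotations (rotation i = S[i:]+S[:i]):
  rot[0] = qqqrrrp$
  rot[1] = qqrrrp$q
  rot[2] = qrrrp$qq
  rot[3] = rrrp$qqq
  rot[4] = rrp$qqqr
  rot[5] = rp$qqqrr
  rot[6] = p$qqqrrr
  rot[7] = $qqqrrrp
Sorted (with $ < everything):
  sorted[0] = $qqqrrrp
  sorted[1] = p$qqqrrr
  sorted[2] = qqqrrrp$
  sorted[3] = qqrrrp$q
  sorted[4] = qrrrp$qq
  sorted[5] = rp$qqqrr
  sorted[6] = rrp$qqqr
  sorted[7] = rrrp$qqq
sorted[4] = qrrrp$qq

Answer: qrrrp$qq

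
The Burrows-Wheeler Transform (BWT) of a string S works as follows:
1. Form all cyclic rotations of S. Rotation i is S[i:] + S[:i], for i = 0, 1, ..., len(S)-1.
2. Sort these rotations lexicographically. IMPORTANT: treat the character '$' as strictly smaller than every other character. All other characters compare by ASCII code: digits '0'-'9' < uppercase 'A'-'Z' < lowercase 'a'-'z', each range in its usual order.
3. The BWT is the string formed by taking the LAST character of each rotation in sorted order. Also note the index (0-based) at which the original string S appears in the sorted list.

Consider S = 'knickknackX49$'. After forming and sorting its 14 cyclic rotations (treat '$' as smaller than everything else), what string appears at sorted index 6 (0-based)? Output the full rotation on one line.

All 14 rotations (rotation i = S[i:]+S[:i]):
  rot[0] = knickknackX49$
  rot[1] = nickknackX49$k
  rot[2] = ickknackX49$kn
  rot[3] = ckknackX49$kni
  rot[4] = kknackX49$knic
  rot[5] = knackX49$knick
  rot[6] = nackX49$knickk
  rot[7] = ackX49$knickkn
  rot[8] = ckX49$knickkna
  rot[9] = kX49$knickknac
  rot[10] = X49$knickknack
  rot[11] = 49$knickknackX
  rot[12] = 9$knickknackX4
  rot[13] = $knickknackX49
Sorted (with $ < everything):
  sorted[0] = $knickknackX49
  sorted[1] = 49$knickknackX
  sorted[2] = 9$knickknackX4
  sorted[3] = X49$knickknack
  sorted[4] = ackX49$knickkn
  sorted[5] = ckX49$knickkna
  sorted[6] = ckknackX49$kni
  sorted[7] = ickknackX49$kn
  sorted[8] = kX49$knickknac
  sorted[9] = kknackX49$knic
  sorted[10] = knackX49$knick
  sorted[11] = knickknackX49$
  sorted[12] = nackX49$knickk
  sorted[13] = nickknackX49$k
sorted[6] = ckknackX49$kni

Answer: ckknackX49$kni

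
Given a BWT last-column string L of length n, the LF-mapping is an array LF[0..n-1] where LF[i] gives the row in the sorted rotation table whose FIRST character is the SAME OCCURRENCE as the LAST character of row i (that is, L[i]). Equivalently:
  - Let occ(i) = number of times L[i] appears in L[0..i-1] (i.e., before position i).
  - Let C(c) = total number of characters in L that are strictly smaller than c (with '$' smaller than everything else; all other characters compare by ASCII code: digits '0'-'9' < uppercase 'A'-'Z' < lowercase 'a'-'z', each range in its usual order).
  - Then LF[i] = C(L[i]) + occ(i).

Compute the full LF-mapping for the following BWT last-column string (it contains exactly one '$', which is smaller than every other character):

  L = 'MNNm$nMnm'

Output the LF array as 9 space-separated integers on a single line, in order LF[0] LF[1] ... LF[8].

Answer: 1 3 4 5 0 7 2 8 6

Derivation:
Char counts: '$':1, 'M':2, 'N':2, 'm':2, 'n':2
C (first-col start): C('$')=0, C('M')=1, C('N')=3, C('m')=5, C('n')=7
L[0]='M': occ=0, LF[0]=C('M')+0=1+0=1
L[1]='N': occ=0, LF[1]=C('N')+0=3+0=3
L[2]='N': occ=1, LF[2]=C('N')+1=3+1=4
L[3]='m': occ=0, LF[3]=C('m')+0=5+0=5
L[4]='$': occ=0, LF[4]=C('$')+0=0+0=0
L[5]='n': occ=0, LF[5]=C('n')+0=7+0=7
L[6]='M': occ=1, LF[6]=C('M')+1=1+1=2
L[7]='n': occ=1, LF[7]=C('n')+1=7+1=8
L[8]='m': occ=1, LF[8]=C('m')+1=5+1=6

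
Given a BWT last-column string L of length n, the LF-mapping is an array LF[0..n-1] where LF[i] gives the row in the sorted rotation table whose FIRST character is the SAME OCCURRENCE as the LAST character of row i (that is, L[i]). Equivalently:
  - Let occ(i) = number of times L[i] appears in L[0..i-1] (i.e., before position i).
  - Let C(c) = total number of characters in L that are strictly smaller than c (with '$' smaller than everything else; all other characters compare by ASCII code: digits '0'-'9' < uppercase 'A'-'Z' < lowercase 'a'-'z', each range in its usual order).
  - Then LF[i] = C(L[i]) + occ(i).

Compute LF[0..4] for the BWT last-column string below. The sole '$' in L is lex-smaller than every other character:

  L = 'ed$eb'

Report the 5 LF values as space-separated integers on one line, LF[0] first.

Char counts: '$':1, 'b':1, 'd':1, 'e':2
C (first-col start): C('$')=0, C('b')=1, C('d')=2, C('e')=3
L[0]='e': occ=0, LF[0]=C('e')+0=3+0=3
L[1]='d': occ=0, LF[1]=C('d')+0=2+0=2
L[2]='$': occ=0, LF[2]=C('$')+0=0+0=0
L[3]='e': occ=1, LF[3]=C('e')+1=3+1=4
L[4]='b': occ=0, LF[4]=C('b')+0=1+0=1

Answer: 3 2 0 4 1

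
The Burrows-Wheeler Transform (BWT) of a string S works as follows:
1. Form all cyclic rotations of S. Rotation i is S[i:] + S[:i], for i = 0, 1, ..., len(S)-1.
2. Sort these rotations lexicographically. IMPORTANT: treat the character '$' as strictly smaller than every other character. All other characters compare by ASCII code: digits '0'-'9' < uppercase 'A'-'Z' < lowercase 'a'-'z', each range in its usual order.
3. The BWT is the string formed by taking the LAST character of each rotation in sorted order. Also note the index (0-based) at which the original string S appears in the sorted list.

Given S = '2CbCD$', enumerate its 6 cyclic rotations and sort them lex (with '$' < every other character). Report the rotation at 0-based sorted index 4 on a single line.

Answer: D$2CbC

Derivation:
All 6 rotations (rotation i = S[i:]+S[:i]):
  rot[0] = 2CbCD$
  rot[1] = CbCD$2
  rot[2] = bCD$2C
  rot[3] = CD$2Cb
  rot[4] = D$2CbC
  rot[5] = $2CbCD
Sorted (with $ < everything):
  sorted[0] = $2CbCD
  sorted[1] = 2CbCD$
  sorted[2] = CD$2Cb
  sorted[3] = CbCD$2
  sorted[4] = D$2CbC
  sorted[5] = bCD$2C
sorted[4] = D$2CbC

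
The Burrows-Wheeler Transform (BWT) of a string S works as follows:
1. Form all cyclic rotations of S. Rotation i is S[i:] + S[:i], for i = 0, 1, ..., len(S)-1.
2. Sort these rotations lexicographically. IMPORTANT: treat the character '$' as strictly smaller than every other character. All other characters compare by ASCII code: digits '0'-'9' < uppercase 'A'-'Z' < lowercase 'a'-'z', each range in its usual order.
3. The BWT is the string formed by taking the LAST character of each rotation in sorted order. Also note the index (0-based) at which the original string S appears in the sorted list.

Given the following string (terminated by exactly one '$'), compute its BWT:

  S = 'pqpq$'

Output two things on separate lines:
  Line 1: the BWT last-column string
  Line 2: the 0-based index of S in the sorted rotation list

Answer: qq$pp
2

Derivation:
All 5 rotations (rotation i = S[i:]+S[:i]):
  rot[0] = pqpq$
  rot[1] = qpq$p
  rot[2] = pq$pq
  rot[3] = q$pqp
  rot[4] = $pqpq
Sorted (with $ < everything):
  sorted[0] = $pqpq  (last char: 'q')
  sorted[1] = pq$pq  (last char: 'q')
  sorted[2] = pqpq$  (last char: '$')
  sorted[3] = q$pqp  (last char: 'p')
  sorted[4] = qpq$p  (last char: 'p')
Last column: qq$pp
Original string S is at sorted index 2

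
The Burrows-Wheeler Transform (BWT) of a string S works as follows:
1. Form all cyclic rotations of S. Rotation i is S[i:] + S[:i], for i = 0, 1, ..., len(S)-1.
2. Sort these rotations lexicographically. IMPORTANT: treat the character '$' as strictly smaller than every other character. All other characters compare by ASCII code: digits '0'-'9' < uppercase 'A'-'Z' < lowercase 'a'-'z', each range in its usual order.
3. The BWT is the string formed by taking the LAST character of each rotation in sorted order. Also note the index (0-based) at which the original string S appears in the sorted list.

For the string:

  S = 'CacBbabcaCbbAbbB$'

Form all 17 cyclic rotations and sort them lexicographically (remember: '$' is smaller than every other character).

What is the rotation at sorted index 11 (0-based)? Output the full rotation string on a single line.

All 17 rotations (rotation i = S[i:]+S[:i]):
  rot[0] = CacBbabcaCbbAbbB$
  rot[1] = acBbabcaCbbAbbB$C
  rot[2] = cBbabcaCbbAbbB$Ca
  rot[3] = BbabcaCbbAbbB$Cac
  rot[4] = babcaCbbAbbB$CacB
  rot[5] = abcaCbbAbbB$CacBb
  rot[6] = bcaCbbAbbB$CacBba
  rot[7] = caCbbAbbB$CacBbab
  rot[8] = aCbbAbbB$CacBbabc
  rot[9] = CbbAbbB$CacBbabca
  rot[10] = bbAbbB$CacBbabcaC
  rot[11] = bAbbB$CacBbabcaCb
  rot[12] = AbbB$CacBbabcaCbb
  rot[13] = bbB$CacBbabcaCbbA
  rot[14] = bB$CacBbabcaCbbAb
  rot[15] = B$CacBbabcaCbbAbb
  rot[16] = $CacBbabcaCbbAbbB
Sorted (with $ < everything):
  sorted[0] = $CacBbabcaCbbAbbB
  sorted[1] = AbbB$CacBbabcaCbb
  sorted[2] = B$CacBbabcaCbbAbb
  sorted[3] = BbabcaCbbAbbB$Cac
  sorted[4] = CacBbabcaCbbAbbB$
  sorted[5] = CbbAbbB$CacBbabca
  sorted[6] = aCbbAbbB$CacBbabc
  sorted[7] = abcaCbbAbbB$CacBb
  sorted[8] = acBbabcaCbbAbbB$C
  sorted[9] = bAbbB$CacBbabcaCb
  sorted[10] = bB$CacBbabcaCbbAb
  sorted[11] = babcaCbbAbbB$CacB
  sorted[12] = bbAbbB$CacBbabcaC
  sorted[13] = bbB$CacBbabcaCbbA
  sorted[14] = bcaCbbAbbB$CacBba
  sorted[15] = cBbabcaCbbAbbB$Ca
  sorted[16] = caCbbAbbB$CacBbab
sorted[11] = babcaCbbAbbB$CacB

Answer: babcaCbbAbbB$CacB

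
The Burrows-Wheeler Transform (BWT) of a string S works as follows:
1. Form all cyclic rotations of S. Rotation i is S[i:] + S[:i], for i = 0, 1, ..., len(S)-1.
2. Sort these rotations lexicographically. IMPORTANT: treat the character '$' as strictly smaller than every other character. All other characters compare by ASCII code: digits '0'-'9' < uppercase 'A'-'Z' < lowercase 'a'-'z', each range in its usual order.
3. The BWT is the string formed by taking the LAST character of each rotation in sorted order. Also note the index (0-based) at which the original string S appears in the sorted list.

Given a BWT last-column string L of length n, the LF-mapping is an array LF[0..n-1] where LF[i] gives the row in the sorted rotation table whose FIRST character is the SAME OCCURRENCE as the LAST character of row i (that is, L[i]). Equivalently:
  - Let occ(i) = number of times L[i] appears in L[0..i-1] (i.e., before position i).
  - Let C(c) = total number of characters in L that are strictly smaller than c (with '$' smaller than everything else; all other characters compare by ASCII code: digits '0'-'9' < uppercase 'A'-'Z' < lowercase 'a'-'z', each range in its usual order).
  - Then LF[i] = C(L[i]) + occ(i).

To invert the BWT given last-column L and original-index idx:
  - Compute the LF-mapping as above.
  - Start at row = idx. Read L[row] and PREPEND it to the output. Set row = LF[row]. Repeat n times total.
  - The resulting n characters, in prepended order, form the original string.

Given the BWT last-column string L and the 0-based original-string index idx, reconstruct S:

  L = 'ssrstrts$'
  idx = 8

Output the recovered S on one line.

Answer: tstsrrss$

Derivation:
LF mapping: 3 4 1 5 7 2 8 6 0
Walk LF starting at row 8, prepending L[row]:
  step 1: row=8, L[8]='$', prepend. Next row=LF[8]=0
  step 2: row=0, L[0]='s', prepend. Next row=LF[0]=3
  step 3: row=3, L[3]='s', prepend. Next row=LF[3]=5
  step 4: row=5, L[5]='r', prepend. Next row=LF[5]=2
  step 5: row=2, L[2]='r', prepend. Next row=LF[2]=1
  step 6: row=1, L[1]='s', prepend. Next row=LF[1]=4
  step 7: row=4, L[4]='t', prepend. Next row=LF[4]=7
  step 8: row=7, L[7]='s', prepend. Next row=LF[7]=6
  step 9: row=6, L[6]='t', prepend. Next row=LF[6]=8
Reversed output: tstsrrss$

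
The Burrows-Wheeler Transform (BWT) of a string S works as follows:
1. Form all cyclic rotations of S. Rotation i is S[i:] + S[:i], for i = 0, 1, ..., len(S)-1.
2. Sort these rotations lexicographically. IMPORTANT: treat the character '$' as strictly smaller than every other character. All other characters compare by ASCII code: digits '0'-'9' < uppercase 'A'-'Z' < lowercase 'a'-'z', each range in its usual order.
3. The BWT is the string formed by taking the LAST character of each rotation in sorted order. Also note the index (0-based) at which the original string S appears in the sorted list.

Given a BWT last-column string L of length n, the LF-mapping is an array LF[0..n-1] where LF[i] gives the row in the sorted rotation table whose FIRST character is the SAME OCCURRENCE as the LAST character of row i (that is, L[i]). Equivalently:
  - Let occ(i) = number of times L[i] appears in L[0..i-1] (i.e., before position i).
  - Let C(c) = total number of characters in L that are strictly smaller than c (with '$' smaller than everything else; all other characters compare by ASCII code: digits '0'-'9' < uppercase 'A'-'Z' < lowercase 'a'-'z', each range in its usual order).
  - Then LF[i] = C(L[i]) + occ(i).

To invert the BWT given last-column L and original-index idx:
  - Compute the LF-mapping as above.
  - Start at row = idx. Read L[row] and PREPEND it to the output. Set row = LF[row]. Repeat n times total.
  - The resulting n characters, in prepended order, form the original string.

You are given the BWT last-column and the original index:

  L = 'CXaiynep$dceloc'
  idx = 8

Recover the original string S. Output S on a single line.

Answer: encyclopediaXC$

Derivation:
LF mapping: 1 2 3 9 14 11 7 13 0 6 4 8 10 12 5
Walk LF starting at row 8, prepending L[row]:
  step 1: row=8, L[8]='$', prepend. Next row=LF[8]=0
  step 2: row=0, L[0]='C', prepend. Next row=LF[0]=1
  step 3: row=1, L[1]='X', prepend. Next row=LF[1]=2
  step 4: row=2, L[2]='a', prepend. Next row=LF[2]=3
  step 5: row=3, L[3]='i', prepend. Next row=LF[3]=9
  step 6: row=9, L[9]='d', prepend. Next row=LF[9]=6
  step 7: row=6, L[6]='e', prepend. Next row=LF[6]=7
  step 8: row=7, L[7]='p', prepend. Next row=LF[7]=13
  step 9: row=13, L[13]='o', prepend. Next row=LF[13]=12
  step 10: row=12, L[12]='l', prepend. Next row=LF[12]=10
  step 11: row=10, L[10]='c', prepend. Next row=LF[10]=4
  step 12: row=4, L[4]='y', prepend. Next row=LF[4]=14
  step 13: row=14, L[14]='c', prepend. Next row=LF[14]=5
  step 14: row=5, L[5]='n', prepend. Next row=LF[5]=11
  step 15: row=11, L[11]='e', prepend. Next row=LF[11]=8
Reversed output: encyclopediaXC$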